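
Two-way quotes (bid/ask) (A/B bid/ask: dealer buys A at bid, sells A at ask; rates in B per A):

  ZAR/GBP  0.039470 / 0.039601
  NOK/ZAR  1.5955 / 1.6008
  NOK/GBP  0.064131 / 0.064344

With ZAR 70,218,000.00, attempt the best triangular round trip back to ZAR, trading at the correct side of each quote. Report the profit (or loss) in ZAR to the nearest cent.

Best loop ZAR → NOK → GBP → ZAR:
ZAR 70,218,000.00 ÷ 1.6008 (buy NOK at ask) = NOK 43,864,317.84
NOK 43,864,317.84 × 0.064131 (sell NOK at bid) = GBP 2,813,062.57
GBP 2,813,062.57 ÷ 0.039601 (buy ZAR at ask) = ZAR 71,035,139.71

Net profit: ZAR 817,139.71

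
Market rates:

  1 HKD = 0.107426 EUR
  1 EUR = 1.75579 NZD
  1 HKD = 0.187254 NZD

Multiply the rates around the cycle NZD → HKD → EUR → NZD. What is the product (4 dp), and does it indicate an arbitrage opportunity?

Around NZD → HKD → EUR → NZD: 1 ÷ 0.187254 × 0.107426 × 1.75579 = 1.007282
Product > 1; profitable direction is NZD → HKD → EUR → NZD.

1.0073 (arbitrage exists)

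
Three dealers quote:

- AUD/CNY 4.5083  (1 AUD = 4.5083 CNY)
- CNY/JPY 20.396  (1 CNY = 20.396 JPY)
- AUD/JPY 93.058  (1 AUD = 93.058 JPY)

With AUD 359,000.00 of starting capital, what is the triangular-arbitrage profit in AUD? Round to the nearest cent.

Profit: AUD 4,320.88

Profitable loop is AUD → JPY → CNY → AUD:
AUD 359,000.00 × 93.058 = JPY 33,407,822
JPY 33,407,822 ÷ 20.396 = CNY 1,637,959.50
CNY 1,637,959.50 ÷ 4.5083 = AUD 363,320.88
Profit = AUD 363,320.88 − AUD 359,000.00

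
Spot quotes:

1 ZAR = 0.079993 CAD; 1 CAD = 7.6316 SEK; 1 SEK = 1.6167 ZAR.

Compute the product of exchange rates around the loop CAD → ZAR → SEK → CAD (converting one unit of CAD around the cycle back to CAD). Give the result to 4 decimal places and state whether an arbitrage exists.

Around CAD → ZAR → SEK → CAD: 1 ÷ 0.079993 ÷ 1.6167 ÷ 7.6316 = 1.013218
Product > 1; profitable direction is CAD → ZAR → SEK → CAD.

1.0132 (arbitrage exists)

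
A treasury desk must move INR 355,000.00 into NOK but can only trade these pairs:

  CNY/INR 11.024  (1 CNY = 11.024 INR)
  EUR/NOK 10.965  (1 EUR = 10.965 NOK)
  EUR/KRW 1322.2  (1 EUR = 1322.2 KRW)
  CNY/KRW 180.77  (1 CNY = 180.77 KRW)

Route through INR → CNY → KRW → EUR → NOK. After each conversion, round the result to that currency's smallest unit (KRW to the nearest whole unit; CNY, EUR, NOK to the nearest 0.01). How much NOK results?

INR 355,000.00 ÷ 11.024 = CNY 32,202.47
CNY 32,202.47 × 180.77 = KRW 5,821,241
KRW 5,821,241 ÷ 1322.2 = EUR 4,402.69
EUR 4,402.69 × 10.965 = NOK 48,275.50

NOK 48,275.50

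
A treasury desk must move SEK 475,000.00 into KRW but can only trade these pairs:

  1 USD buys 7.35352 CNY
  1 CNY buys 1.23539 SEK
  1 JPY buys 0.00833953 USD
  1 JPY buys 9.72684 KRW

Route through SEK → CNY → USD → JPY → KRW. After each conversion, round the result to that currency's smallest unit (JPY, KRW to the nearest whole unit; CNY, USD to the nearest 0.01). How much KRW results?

KRW 60,985,196

SEK 475,000.00 ÷ 1.23539 = CNY 384,493.97
CNY 384,493.97 ÷ 7.35352 = USD 52,287.06
USD 52,287.06 ÷ 0.00833953 = JPY 6,269,785
JPY 6,269,785 × 9.72684 = KRW 60,985,196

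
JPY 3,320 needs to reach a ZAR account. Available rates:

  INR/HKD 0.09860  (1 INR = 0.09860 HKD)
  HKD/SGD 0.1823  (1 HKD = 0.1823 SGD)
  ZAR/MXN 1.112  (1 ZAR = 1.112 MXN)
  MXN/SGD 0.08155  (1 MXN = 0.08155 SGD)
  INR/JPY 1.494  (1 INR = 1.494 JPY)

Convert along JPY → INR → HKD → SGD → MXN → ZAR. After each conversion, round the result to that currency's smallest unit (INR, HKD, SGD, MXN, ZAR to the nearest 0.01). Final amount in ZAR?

ZAR 440.43

JPY 3,320 ÷ 1.494 = INR 2,222.22
INR 2,222.22 × 0.09860 = HKD 219.11
HKD 219.11 × 0.1823 = SGD 39.94
SGD 39.94 ÷ 0.08155 = MXN 489.76
MXN 489.76 ÷ 1.112 = ZAR 440.43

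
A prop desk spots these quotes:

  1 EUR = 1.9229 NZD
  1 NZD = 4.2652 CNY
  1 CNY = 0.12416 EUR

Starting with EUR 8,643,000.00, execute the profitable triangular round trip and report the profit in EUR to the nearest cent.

Profit: EUR 158,208.65

Profitable loop is EUR → NZD → CNY → EUR:
EUR 8,643,000.00 × 1.9229 = NZD 16,619,624.70
NZD 16,619,624.70 × 4.2652 = CNY 70,886,023.27
CNY 70,886,023.27 × 0.12416 = EUR 8,801,208.65
Profit = EUR 8,801,208.65 − EUR 8,643,000.00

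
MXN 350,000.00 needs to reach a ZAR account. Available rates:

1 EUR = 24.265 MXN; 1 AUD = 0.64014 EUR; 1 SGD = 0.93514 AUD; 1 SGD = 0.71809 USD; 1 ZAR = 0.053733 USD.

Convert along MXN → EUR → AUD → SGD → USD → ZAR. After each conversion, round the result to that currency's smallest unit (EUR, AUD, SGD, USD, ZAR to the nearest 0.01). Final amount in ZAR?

MXN 350,000.00 ÷ 24.265 = EUR 14,424.07
EUR 14,424.07 ÷ 0.64014 = AUD 22,532.68
AUD 22,532.68 ÷ 0.93514 = SGD 24,095.52
SGD 24,095.52 × 0.71809 = USD 17,302.75
USD 17,302.75 ÷ 0.053733 = ZAR 322,013.47

ZAR 322,013.47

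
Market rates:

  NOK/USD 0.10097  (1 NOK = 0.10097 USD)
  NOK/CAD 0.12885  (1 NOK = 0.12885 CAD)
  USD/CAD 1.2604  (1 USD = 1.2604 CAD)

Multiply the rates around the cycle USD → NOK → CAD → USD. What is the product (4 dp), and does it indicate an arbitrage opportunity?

Around USD → NOK → CAD → USD: 1 ÷ 0.10097 × 0.12885 ÷ 1.2604 = 1.012474
Product > 1; profitable direction is USD → NOK → CAD → USD.

1.0125 (arbitrage exists)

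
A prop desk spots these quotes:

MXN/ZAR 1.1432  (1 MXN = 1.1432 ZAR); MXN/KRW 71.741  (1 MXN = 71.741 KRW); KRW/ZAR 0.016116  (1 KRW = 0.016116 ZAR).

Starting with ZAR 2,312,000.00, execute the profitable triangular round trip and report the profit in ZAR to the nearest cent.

Profitable loop is ZAR → MXN → KRW → ZAR:
ZAR 2,312,000.00 ÷ 1.1432 = MXN 2,022,393.28
MXN 2,022,393.28 × 71.741 = KRW 145,088,516
KRW 145,088,516 × 0.016116 = ZAR 2,338,246.53
Profit = ZAR 2,338,246.53 − ZAR 2,312,000.00

Profit: ZAR 26,246.53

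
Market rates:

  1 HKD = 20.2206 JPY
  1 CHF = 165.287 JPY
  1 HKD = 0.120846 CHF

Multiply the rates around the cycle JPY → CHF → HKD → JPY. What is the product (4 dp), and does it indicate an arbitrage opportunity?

Around JPY → CHF → HKD → JPY: 1 ÷ 165.287 ÷ 0.120846 × 20.2206 = 1.012332
Product > 1; profitable direction is JPY → CHF → HKD → JPY.

1.0123 (arbitrage exists)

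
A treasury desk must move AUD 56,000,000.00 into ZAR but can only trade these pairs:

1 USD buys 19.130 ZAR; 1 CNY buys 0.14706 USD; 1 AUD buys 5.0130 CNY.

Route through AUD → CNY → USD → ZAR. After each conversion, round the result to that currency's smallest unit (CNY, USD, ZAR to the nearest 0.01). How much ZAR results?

ZAR 789,760,235.68

AUD 56,000,000.00 × 5.0130 = CNY 280,728,000.00
CNY 280,728,000.00 × 0.14706 = USD 41,283,859.68
USD 41,283,859.68 × 19.130 = ZAR 789,760,235.68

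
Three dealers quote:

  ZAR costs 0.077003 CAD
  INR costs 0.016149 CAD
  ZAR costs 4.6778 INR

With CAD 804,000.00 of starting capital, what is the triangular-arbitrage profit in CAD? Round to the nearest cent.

Profitable loop is CAD → INR → ZAR → CAD:
CAD 804,000.00 ÷ 0.016149 = INR 49,786,364.48
INR 49,786,364.48 ÷ 4.6778 = ZAR 10,643,115.24
ZAR 10,643,115.24 × 0.077003 = CAD 819,551.80
Profit = CAD 819,551.80 − CAD 804,000.00

Profit: CAD 15,551.80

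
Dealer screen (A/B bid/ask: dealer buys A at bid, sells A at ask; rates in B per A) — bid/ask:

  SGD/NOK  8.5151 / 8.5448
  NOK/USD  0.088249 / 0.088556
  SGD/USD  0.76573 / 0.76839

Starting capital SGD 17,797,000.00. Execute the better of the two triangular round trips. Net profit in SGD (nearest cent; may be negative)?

Best loop SGD → USD → NOK → SGD:
SGD 17,797,000.00 × 0.76573 (sell SGD at bid) = USD 13,627,696.81
USD 13,627,696.81 ÷ 0.088556 (buy NOK at ask) = NOK 153,887,899.30
NOK 153,887,899.30 ÷ 8.5448 (buy SGD at ask) = SGD 18,009,537.88

Net profit: SGD 212,537.88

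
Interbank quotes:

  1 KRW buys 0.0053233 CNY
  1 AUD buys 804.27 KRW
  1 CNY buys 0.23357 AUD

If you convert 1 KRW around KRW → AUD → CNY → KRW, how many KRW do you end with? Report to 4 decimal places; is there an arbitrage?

Around KRW → AUD → CNY → KRW: 1 ÷ 804.27 ÷ 0.23357 ÷ 0.0053233 = 1.000000
Product ≈ 1 (deviation 0.000%, within rounding noise).

1.0000 (no arbitrage)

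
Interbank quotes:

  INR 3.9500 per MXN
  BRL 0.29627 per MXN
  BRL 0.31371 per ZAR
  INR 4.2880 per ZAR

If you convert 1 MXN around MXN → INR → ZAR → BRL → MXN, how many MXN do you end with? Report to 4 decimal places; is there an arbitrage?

0.9754 (arbitrage exists)

Around MXN → INR → ZAR → BRL → MXN: 1 × 3.9500 ÷ 4.2880 × 0.31371 ÷ 0.29627 = 0.975401
Product < 1; profitable direction is MXN → BRL → ZAR → INR → MXN.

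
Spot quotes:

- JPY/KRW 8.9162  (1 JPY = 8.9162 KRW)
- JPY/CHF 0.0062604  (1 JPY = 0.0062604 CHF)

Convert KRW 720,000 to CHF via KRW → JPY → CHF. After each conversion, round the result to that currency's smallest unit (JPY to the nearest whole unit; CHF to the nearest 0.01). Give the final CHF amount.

CHF 505.54

KRW 720,000 ÷ 8.9162 = JPY 80,752
JPY 80,752 × 0.0062604 = CHF 505.54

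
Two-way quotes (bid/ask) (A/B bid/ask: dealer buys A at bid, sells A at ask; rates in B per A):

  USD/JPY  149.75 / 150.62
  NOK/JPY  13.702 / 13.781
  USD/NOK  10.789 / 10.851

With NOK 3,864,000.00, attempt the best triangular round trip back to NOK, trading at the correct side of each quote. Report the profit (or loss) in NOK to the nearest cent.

Net profit: NOK 5,487.54

Best loop NOK → USD → JPY → NOK:
NOK 3,864,000.00 ÷ 10.851 (buy USD at ask) = USD 356,096.21
USD 356,096.21 × 149.75 (sell USD at bid) = JPY 53,325,408
JPY 53,325,408 ÷ 13.781 (buy NOK at ask) = NOK 3,869,487.54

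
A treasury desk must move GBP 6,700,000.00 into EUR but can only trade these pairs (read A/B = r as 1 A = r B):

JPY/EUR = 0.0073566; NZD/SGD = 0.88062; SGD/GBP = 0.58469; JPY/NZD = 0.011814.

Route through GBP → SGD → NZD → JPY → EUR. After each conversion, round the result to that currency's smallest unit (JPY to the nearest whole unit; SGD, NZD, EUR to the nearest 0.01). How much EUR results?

EUR 8,102,905.39

GBP 6,700,000.00 ÷ 0.58469 = SGD 11,459,063.78
SGD 11,459,063.78 ÷ 0.88062 = NZD 13,012,495.49
NZD 13,012,495.49 ÷ 0.011814 = JPY 1,101,447,053
JPY 1,101,447,053 × 0.0073566 = EUR 8,102,905.39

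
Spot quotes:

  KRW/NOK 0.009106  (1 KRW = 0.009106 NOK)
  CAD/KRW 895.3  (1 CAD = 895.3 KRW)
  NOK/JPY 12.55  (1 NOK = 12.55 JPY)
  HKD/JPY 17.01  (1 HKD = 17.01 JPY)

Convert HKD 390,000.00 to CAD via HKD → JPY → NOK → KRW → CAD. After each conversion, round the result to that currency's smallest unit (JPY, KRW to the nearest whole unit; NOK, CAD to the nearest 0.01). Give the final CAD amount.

CAD 64,837.90

HKD 390,000.00 × 17.01 = JPY 6,633,900
JPY 6,633,900 ÷ 12.55 = NOK 528,597.61
NOK 528,597.61 ÷ 0.009106 = KRW 58,049,375
KRW 58,049,375 ÷ 895.3 = CAD 64,837.90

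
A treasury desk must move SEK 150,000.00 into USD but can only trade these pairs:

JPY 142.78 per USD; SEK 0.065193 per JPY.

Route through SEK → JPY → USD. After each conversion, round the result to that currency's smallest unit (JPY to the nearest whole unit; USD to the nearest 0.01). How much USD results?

USD 16,114.73

SEK 150,000.00 ÷ 0.065193 = JPY 2,300,861
JPY 2,300,861 ÷ 142.78 = USD 16,114.73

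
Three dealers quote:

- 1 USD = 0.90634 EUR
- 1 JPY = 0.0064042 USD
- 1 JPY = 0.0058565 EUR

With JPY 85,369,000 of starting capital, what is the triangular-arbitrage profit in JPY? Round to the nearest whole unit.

Profitable loop is JPY → EUR → USD → JPY:
JPY 85,369,000 × 0.0058565 = EUR 499,963.55
EUR 499,963.55 ÷ 0.90634 = USD 551,629.13
USD 551,629.13 ÷ 0.0064042 = JPY 86,135,526
Profit = JPY 86,135,526 − JPY 85,369,000

Profit: JPY 766,526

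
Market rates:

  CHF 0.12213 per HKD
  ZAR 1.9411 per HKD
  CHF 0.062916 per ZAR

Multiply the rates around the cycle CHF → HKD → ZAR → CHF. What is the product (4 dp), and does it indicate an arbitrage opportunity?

Around CHF → HKD → ZAR → CHF: 1 ÷ 0.12213 × 1.9411 × 0.062916 = 0.999969
Product ≈ 1 (deviation 0.003%, within rounding noise).

1.0000 (no arbitrage)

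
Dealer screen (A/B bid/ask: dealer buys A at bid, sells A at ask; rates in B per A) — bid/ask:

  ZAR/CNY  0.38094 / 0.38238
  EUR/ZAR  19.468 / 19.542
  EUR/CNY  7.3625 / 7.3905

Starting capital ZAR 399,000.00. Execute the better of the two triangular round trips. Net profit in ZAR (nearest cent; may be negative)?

Best loop ZAR → CNY → EUR → ZAR:
ZAR 399,000.00 × 0.38094 (sell ZAR at bid) = CNY 151,995.06
CNY 151,995.06 ÷ 7.3905 (buy EUR at ask) = EUR 20,566.28
EUR 20,566.28 × 19.468 (sell EUR at bid) = ZAR 400,384.25

Net profit: ZAR 1,384.25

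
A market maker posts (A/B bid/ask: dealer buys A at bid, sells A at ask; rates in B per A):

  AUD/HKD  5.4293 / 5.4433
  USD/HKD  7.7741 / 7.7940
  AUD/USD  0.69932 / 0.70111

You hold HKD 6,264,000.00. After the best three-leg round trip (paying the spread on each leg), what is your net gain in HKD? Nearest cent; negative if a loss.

Net result: HKD -7,729.03 (no profitable arbitrage after spreads)

Best loop HKD → AUD → USD → HKD:
HKD 6,264,000.00 ÷ 5.4433 (buy AUD at ask) = AUD 1,150,772.51
AUD 1,150,772.51 × 0.69932 (sell AUD at bid) = USD 804,758.23
USD 804,758.23 × 7.7741 (sell USD at bid) = HKD 6,256,270.97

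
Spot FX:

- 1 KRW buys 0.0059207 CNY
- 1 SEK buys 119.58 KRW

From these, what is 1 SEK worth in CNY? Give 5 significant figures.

1 SEK × 119.58 = 119.58 KRW
119.58 KRW × 0.0059207 = 0.707997 CNY

SEK/CNY = 0.70800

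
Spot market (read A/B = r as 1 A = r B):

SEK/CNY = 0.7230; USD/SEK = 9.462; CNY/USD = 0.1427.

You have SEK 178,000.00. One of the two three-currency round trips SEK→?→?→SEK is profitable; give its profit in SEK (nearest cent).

Profitable loop is SEK → USD → CNY → SEK:
SEK 178,000.00 ÷ 9.462 = USD 18,812.09
USD 18,812.09 ÷ 0.1427 = CNY 131,829.65
CNY 131,829.65 ÷ 0.7230 = SEK 182,336.99
Profit = SEK 182,336.99 − SEK 178,000.00

Profit: SEK 4,336.99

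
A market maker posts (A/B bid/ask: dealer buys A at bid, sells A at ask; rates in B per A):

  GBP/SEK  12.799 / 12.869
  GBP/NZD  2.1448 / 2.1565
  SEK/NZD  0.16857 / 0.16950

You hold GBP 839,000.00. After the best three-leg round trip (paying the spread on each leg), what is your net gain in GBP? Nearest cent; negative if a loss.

Net profit: GBP 399.73

Best loop GBP → SEK → NZD → GBP:
GBP 839,000.00 × 12.799 (sell GBP at bid) = SEK 10,738,361.00
SEK 10,738,361.00 × 0.16857 (sell SEK at bid) = NZD 1,810,165.51
NZD 1,810,165.51 ÷ 2.1565 (buy GBP at ask) = GBP 839,399.73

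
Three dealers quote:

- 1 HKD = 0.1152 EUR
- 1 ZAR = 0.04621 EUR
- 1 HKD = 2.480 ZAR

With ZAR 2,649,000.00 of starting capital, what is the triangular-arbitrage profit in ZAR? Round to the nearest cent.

Profitable loop is ZAR → HKD → EUR → ZAR:
ZAR 2,649,000.00 ÷ 2.480 = HKD 1,068,145.16
HKD 1,068,145.16 × 0.1152 = EUR 123,050.32
EUR 123,050.32 ÷ 0.04621 = ZAR 2,662,850.52
Profit = ZAR 2,662,850.52 − ZAR 2,649,000.00

Profit: ZAR 13,850.52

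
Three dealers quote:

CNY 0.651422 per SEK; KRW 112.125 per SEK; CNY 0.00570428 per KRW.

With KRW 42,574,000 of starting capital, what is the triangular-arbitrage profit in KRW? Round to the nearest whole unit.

Profit: KRW 787,429

Profitable loop is KRW → SEK → CNY → KRW:
KRW 42,574,000 ÷ 112.125 = SEK 379,701.23
SEK 379,701.23 × 0.651422 = CNY 247,345.73
CNY 247,345.73 ÷ 0.00570428 = KRW 43,361,429
Profit = KRW 43,361,429 − KRW 42,574,000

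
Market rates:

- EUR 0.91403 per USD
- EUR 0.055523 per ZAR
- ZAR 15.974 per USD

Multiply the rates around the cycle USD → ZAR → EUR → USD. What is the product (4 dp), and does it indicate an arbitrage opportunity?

Around USD → ZAR → EUR → USD: 1 × 15.974 × 0.055523 ÷ 0.91403 = 0.970345
Product < 1; profitable direction is USD → EUR → ZAR → USD.

0.9703 (arbitrage exists)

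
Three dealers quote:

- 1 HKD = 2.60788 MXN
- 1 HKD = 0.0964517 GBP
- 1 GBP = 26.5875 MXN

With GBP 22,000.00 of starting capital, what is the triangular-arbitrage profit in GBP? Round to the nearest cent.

Profitable loop is GBP → HKD → MXN → GBP:
GBP 22,000.00 ÷ 0.0964517 = HKD 228,093.44
HKD 228,093.44 × 2.60788 = MXN 594,840.32
MXN 594,840.32 ÷ 26.5875 = GBP 22,372.93
Profit = GBP 22,372.93 − GBP 22,000.00

Profit: GBP 372.93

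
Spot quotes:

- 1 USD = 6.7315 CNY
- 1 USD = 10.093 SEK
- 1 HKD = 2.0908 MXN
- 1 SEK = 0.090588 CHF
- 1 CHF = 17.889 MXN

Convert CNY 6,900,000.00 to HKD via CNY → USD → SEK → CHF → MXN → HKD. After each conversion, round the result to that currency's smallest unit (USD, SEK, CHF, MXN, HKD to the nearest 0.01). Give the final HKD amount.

HKD 8,018,659.29

CNY 6,900,000.00 ÷ 6.7315 = USD 1,025,031.57
USD 1,025,031.57 × 10.093 = SEK 10,345,643.64
SEK 10,345,643.64 × 0.090588 = CHF 937,191.17
CHF 937,191.17 × 17.889 = MXN 16,765,412.84
MXN 16,765,412.84 ÷ 2.0908 = HKD 8,018,659.29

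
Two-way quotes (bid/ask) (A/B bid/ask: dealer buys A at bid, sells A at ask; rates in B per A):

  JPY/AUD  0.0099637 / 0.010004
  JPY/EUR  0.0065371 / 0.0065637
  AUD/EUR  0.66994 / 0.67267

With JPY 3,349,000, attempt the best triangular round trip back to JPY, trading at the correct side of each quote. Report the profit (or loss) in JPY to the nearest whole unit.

Best loop JPY → AUD → EUR → JPY:
JPY 3,349,000 × 0.0099637 (sell JPY at bid) = AUD 33,368.43
AUD 33,368.43 × 0.66994 (sell AUD at bid) = EUR 22,354.85
EUR 22,354.85 ÷ 0.0065637 (buy JPY at ask) = JPY 3,405,830

Net profit: JPY 56,830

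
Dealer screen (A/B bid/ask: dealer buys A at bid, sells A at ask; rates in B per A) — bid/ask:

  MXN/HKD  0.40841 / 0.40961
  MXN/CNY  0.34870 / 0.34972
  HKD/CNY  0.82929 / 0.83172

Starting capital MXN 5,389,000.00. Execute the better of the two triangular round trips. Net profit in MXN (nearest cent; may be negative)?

Net profit: MXN 126,849.85

Best loop MXN → CNY → HKD → MXN:
MXN 5,389,000.00 × 0.34870 (sell MXN at bid) = CNY 1,879,144.30
CNY 1,879,144.30 ÷ 0.83172 (buy HKD at ask) = HKD 2,259,347.26
HKD 2,259,347.26 ÷ 0.40961 (buy MXN at ask) = MXN 5,515,849.85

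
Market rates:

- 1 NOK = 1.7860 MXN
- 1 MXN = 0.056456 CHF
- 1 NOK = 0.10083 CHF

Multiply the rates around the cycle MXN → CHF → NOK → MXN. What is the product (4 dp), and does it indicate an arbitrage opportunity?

Around MXN → CHF → NOK → MXN: 1 × 0.056456 ÷ 0.10083 × 1.7860 = 1.000004
Product ≈ 1 (deviation 0.000%, within rounding noise).

1.0000 (no arbitrage)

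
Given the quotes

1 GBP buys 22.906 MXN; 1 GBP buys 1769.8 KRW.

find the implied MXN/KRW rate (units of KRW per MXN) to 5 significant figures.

MXN/KRW = 77.264

1 MXN ÷ 22.906 = 0.0436567 GBP
0.0436567 GBP × 1769.8 = 77.2636 KRW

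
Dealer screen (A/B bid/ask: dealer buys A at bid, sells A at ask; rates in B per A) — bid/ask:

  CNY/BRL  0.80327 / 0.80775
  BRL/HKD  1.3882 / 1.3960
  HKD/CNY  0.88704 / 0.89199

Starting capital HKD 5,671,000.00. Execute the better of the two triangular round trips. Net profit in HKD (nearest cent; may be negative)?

Best loop HKD → BRL → CNY → HKD:
HKD 5,671,000.00 ÷ 1.3960 (buy BRL at ask) = BRL 4,062,320.92
BRL 4,062,320.92 ÷ 0.80775 (buy CNY at ask) = CNY 5,029,180.96
CNY 5,029,180.96 ÷ 0.89199 (buy HKD at ask) = HKD 5,638,158.45

Net result: HKD -32,841.55 (no profitable arbitrage after spreads)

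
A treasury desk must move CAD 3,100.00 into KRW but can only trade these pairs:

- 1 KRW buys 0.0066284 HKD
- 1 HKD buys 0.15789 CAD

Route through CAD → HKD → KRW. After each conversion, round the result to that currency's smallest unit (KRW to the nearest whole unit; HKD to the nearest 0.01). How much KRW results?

CAD 3,100.00 ÷ 0.15789 = HKD 19,633.92
HKD 19,633.92 ÷ 0.0066284 = KRW 2,962,090

KRW 2,962,090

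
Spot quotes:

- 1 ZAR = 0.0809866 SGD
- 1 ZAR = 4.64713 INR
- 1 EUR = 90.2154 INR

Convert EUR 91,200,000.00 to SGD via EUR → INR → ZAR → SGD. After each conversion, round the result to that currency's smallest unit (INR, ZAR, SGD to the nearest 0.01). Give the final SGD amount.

SGD 143,385,046.78

EUR 91,200,000.00 × 90.2154 = INR 8,227,644,480.00
INR 8,227,644,480.00 ÷ 4.64713 = ZAR 1,770,478,656.72
ZAR 1,770,478,656.72 × 0.0809866 = SGD 143,385,046.78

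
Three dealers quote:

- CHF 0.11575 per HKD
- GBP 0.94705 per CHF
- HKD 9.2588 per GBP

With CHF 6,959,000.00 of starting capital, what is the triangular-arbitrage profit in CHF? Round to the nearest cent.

Profitable loop is CHF → GBP → HKD → CHF:
CHF 6,959,000.00 × 0.94705 = GBP 6,590,520.95
GBP 6,590,520.95 × 9.2588 = HKD 61,020,315.37
HKD 61,020,315.37 × 0.11575 = CHF 7,063,101.50
Profit = CHF 7,063,101.50 − CHF 6,959,000.00

Profit: CHF 104,101.50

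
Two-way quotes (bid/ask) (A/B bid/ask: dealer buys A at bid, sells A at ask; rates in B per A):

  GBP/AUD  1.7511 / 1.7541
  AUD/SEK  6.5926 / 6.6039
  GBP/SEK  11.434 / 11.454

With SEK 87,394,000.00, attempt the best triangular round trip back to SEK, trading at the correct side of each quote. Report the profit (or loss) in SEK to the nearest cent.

Net profit: SEK 689,003.03

Best loop SEK → GBP → AUD → SEK:
SEK 87,394,000.00 ÷ 11.454 (buy GBP at ask) = GBP 7,629,998.25
GBP 7,629,998.25 × 1.7511 (sell GBP at bid) = AUD 13,360,889.94
AUD 13,360,889.94 × 6.5926 (sell AUD at bid) = SEK 88,083,003.03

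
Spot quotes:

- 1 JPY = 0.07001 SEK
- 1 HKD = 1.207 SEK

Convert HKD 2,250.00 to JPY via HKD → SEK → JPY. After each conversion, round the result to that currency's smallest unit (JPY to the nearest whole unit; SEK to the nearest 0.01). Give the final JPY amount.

HKD 2,250.00 × 1.207 = SEK 2,715.75
SEK 2,715.75 ÷ 0.07001 = JPY 38,791

JPY 38,791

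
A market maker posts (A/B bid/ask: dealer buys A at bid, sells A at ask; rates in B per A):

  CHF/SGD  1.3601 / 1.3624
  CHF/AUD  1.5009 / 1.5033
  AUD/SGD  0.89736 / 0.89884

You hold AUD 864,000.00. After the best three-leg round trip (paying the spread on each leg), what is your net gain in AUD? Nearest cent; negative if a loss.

Net profit: AUD 5,674.10

Best loop AUD → CHF → SGD → AUD:
AUD 864,000.00 ÷ 1.5033 (buy CHF at ask) = CHF 574,735.58
CHF 574,735.58 × 1.3601 (sell CHF at bid) = SGD 781,697.86
SGD 781,697.86 ÷ 0.89884 (buy AUD at ask) = AUD 869,674.10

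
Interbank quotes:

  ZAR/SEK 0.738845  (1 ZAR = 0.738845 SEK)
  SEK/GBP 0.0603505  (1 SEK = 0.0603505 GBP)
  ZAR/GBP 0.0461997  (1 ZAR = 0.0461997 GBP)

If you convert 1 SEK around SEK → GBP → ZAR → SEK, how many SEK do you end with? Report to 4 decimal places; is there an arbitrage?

Around SEK → GBP → ZAR → SEK: 1 × 0.0603505 ÷ 0.0461997 × 0.738845 = 0.965151
Product < 1; profitable direction is SEK → ZAR → GBP → SEK.

0.9652 (arbitrage exists)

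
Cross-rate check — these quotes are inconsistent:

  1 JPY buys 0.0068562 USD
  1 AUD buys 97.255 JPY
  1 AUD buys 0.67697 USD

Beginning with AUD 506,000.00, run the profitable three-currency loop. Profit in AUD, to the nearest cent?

Profitable loop is AUD → USD → JPY → AUD:
AUD 506,000.00 × 0.67697 = USD 342,546.82
USD 342,546.82 ÷ 0.0068562 = JPY 49,961,614
JPY 49,961,614 ÷ 97.255 = AUD 513,717.69
Profit = AUD 513,717.69 − AUD 506,000.00

Profit: AUD 7,717.69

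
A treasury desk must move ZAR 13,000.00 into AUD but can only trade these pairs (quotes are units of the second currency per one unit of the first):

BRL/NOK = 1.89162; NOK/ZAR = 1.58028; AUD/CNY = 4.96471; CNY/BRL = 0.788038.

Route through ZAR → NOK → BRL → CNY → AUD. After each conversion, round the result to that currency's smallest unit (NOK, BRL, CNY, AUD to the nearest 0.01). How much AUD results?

AUD 1,111.56

ZAR 13,000.00 ÷ 1.58028 = NOK 8,226.39
NOK 8,226.39 ÷ 1.89162 = BRL 4,348.86
BRL 4,348.86 ÷ 0.788038 = CNY 5,518.59
CNY 5,518.59 ÷ 4.96471 = AUD 1,111.56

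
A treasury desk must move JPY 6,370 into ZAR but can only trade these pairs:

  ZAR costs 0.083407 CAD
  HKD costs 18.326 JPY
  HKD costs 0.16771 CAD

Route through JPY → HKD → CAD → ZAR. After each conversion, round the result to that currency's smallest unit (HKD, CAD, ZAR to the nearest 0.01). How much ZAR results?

ZAR 698.86

JPY 6,370 ÷ 18.326 = HKD 347.59
HKD 347.59 × 0.16771 = CAD 58.29
CAD 58.29 ÷ 0.083407 = ZAR 698.86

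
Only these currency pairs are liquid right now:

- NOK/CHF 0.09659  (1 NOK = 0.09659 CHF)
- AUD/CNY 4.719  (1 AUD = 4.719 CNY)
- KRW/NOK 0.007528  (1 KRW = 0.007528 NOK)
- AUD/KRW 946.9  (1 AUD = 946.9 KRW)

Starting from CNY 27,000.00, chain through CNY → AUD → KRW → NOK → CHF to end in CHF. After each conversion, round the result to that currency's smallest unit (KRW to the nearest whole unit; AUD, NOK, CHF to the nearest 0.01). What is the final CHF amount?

CHF 3,939.40

CNY 27,000.00 ÷ 4.719 = AUD 5,721.55
AUD 5,721.55 × 946.9 = KRW 5,417,736
KRW 5,417,736 × 0.007528 = NOK 40,784.72
NOK 40,784.72 × 0.09659 = CHF 3,939.40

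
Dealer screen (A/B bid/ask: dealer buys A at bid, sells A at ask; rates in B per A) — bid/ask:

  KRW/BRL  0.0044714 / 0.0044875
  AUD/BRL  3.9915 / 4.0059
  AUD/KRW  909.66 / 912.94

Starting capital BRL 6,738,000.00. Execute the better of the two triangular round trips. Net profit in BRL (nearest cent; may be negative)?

Net profit: BRL 103,534.53

Best loop BRL → AUD → KRW → BRL:
BRL 6,738,000.00 ÷ 4.0059 (buy AUD at ask) = AUD 1,682,019.02
AUD 1,682,019.02 × 909.66 (sell AUD at bid) = KRW 1,530,065,424
KRW 1,530,065,424 × 0.0044714 (sell KRW at bid) = BRL 6,841,534.53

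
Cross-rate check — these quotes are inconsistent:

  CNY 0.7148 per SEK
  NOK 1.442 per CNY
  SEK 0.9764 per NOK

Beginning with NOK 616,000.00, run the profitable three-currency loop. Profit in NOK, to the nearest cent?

Profit: NOK 3,952.32

Profitable loop is NOK → SEK → CNY → NOK:
NOK 616,000.00 × 0.9764 = SEK 601,462.40
SEK 601,462.40 × 0.7148 = CNY 429,925.32
CNY 429,925.32 × 1.442 = NOK 619,952.32
Profit = NOK 619,952.32 − NOK 616,000.00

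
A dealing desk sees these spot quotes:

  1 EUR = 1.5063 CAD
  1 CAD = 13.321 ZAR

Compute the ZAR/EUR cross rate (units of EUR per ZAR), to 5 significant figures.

ZAR/EUR = 0.049837

1 ZAR ÷ 13.321 = 0.0750694 CAD
0.0750694 CAD ÷ 1.5063 = 0.049837 EUR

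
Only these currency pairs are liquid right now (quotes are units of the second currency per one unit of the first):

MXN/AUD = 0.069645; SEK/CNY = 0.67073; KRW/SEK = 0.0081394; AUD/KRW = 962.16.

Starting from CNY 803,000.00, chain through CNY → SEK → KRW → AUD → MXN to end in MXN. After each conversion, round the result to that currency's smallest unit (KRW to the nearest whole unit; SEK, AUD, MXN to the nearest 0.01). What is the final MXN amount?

MXN 2,195,018.45

CNY 803,000.00 ÷ 0.67073 = SEK 1,197,203.05
SEK 1,197,203.05 ÷ 0.0081394 = KRW 147,087,384
KRW 147,087,384 ÷ 962.16 = AUD 152,872.06
AUD 152,872.06 ÷ 0.069645 = MXN 2,195,018.45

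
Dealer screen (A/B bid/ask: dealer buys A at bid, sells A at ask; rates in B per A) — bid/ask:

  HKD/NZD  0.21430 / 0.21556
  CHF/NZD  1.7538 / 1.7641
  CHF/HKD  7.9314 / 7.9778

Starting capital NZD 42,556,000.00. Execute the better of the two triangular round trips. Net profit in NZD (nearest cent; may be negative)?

Net profit: NZD 843,981.71

Best loop NZD → HKD → CHF → NZD:
NZD 42,556,000.00 ÷ 0.21556 (buy HKD at ask) = HKD 197,420,671.74
HKD 197,420,671.74 ÷ 7.9778 (buy CHF at ask) = CHF 24,746,254.82
CHF 24,746,254.82 × 1.7538 (sell CHF at bid) = NZD 43,399,981.71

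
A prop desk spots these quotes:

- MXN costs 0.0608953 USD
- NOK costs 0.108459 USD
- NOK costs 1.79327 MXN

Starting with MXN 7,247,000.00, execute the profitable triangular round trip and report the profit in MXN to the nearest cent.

Profit: MXN 49,626.61

Profitable loop is MXN → USD → NOK → MXN:
MXN 7,247,000.00 × 0.0608953 = USD 441,308.24
USD 441,308.24 ÷ 0.108459 = NOK 4,068,894.60
NOK 4,068,894.60 × 1.79327 = MXN 7,296,626.61
Profit = MXN 7,296,626.61 − MXN 7,247,000.00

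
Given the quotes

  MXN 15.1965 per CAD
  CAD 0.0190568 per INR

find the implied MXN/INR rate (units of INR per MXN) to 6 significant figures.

1 MXN ÷ 15.1965 = 0.0658046 CAD
0.0658046 CAD ÷ 0.0190568 = 3.45308 INR

MXN/INR = 3.45308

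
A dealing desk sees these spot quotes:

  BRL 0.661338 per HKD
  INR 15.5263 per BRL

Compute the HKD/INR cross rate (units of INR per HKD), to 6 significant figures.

HKD/INR = 10.2681

1 HKD × 0.661338 = 0.661338 BRL
0.661338 BRL × 15.5263 = 10.2681 INR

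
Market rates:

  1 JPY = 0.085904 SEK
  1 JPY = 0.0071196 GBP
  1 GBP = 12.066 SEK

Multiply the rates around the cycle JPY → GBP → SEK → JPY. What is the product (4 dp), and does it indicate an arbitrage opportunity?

Around JPY → GBP → SEK → JPY: 1 × 0.0071196 × 12.066 ÷ 0.085904 = 1.000013
Product ≈ 1 (deviation 0.001%, within rounding noise).

1.0000 (no arbitrage)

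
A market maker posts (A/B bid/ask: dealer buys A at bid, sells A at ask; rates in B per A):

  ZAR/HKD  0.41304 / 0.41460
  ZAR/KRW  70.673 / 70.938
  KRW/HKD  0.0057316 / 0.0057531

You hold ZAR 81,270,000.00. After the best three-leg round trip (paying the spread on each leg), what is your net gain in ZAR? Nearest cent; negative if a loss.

Best loop ZAR → HKD → KRW → ZAR:
ZAR 81,270,000.00 × 0.41304 (sell ZAR at bid) = HKD 33,567,760.80
HKD 33,567,760.80 ÷ 0.0057531 (buy KRW at ask) = KRW 5,834,725,765
KRW 5,834,725,765 ÷ 70.938 (buy ZAR at ask) = ZAR 82,251,061.00

Net profit: ZAR 981,061.00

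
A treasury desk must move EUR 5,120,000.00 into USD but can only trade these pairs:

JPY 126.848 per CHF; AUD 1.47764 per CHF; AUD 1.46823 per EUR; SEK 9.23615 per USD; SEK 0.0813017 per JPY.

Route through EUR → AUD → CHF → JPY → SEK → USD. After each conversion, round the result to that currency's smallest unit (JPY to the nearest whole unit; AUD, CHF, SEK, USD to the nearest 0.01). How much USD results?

EUR 5,120,000.00 × 1.46823 = AUD 7,517,337.60
AUD 7,517,337.60 ÷ 1.47764 = CHF 5,087,394.49
CHF 5,087,394.49 × 126.848 = JPY 645,325,816
JPY 645,325,816 × 0.0813017 = SEK 52,466,085.89
SEK 52,466,085.89 ÷ 9.23615 = USD 5,680,514.70

USD 5,680,514.70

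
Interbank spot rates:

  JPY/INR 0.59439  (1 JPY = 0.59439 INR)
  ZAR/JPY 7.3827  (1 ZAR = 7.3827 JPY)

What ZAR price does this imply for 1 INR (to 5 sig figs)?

1 INR ÷ 0.59439 = 1.6824 JPY
1.6824 JPY ÷ 7.3827 = 0.227884 ZAR

INR/ZAR = 0.22788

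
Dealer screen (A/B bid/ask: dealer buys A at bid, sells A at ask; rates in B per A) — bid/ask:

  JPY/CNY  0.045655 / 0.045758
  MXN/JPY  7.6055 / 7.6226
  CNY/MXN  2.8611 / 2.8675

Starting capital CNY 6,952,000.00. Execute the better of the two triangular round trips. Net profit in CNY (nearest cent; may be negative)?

Best loop CNY → JPY → MXN → CNY:
CNY 6,952,000.00 ÷ 0.045758 (buy JPY at ask) = JPY 151,929,717
JPY 151,929,717 ÷ 7.6226 (buy MXN at ask) = MXN 19,931,482.33
MXN 19,931,482.33 ÷ 2.8675 (buy CNY at ask) = CNY 6,950,822.09

Net result: CNY -1,177.91 (no profitable arbitrage after spreads)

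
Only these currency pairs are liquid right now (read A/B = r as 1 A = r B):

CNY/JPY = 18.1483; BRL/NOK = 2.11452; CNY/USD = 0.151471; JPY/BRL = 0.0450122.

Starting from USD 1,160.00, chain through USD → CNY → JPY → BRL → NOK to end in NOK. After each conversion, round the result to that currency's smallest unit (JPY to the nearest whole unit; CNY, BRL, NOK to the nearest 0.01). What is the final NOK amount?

USD 1,160.00 ÷ 0.151471 = CNY 7,658.23
CNY 7,658.23 × 18.1483 = JPY 138,984
JPY 138,984 × 0.0450122 = BRL 6,255.98
BRL 6,255.98 × 2.11452 = NOK 13,228.39

NOK 13,228.39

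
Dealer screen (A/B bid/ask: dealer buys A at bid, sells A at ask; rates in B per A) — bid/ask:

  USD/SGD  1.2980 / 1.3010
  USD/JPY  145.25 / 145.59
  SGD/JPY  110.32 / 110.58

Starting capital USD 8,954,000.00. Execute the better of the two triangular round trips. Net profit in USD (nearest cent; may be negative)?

Net profit: USD 86,227.27

Best loop USD → JPY → SGD → USD:
USD 8,954,000.00 × 145.25 (sell USD at bid) = JPY 1,300,568,500
JPY 1,300,568,500 ÷ 110.58 (buy SGD at ask) = SGD 11,761,335.68
SGD 11,761,335.68 ÷ 1.3010 (buy USD at ask) = USD 9,040,227.27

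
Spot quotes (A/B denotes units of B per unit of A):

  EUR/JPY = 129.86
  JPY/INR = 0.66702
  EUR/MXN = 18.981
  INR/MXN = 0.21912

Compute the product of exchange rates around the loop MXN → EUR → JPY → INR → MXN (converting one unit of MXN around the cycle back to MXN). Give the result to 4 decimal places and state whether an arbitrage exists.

Around MXN → EUR → JPY → INR → MXN: 1 ÷ 18.981 × 129.86 × 0.66702 × 0.21912 = 0.999947
Product ≈ 1 (deviation 0.005%, within rounding noise).

0.9999 (no arbitrage)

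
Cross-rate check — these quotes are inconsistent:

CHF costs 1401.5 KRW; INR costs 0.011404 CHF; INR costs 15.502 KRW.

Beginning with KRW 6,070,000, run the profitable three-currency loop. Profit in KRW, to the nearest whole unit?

Profit: KRW 188,226

Profitable loop is KRW → INR → CHF → KRW:
KRW 6,070,000 ÷ 15.502 = INR 391,562.38
INR 391,562.38 × 0.011404 = CHF 4,465.38
CHF 4,465.38 × 1401.5 = KRW 6,258,226
Profit = KRW 6,258,226 − KRW 6,070,000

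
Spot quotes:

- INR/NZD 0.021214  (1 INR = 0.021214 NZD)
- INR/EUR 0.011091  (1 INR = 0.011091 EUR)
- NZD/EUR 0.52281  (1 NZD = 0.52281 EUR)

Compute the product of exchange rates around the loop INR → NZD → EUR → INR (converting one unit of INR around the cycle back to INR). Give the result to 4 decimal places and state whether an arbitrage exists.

Around INR → NZD → EUR → INR: 1 × 0.021214 × 0.52281 ÷ 0.011091 = 0.999990
Product ≈ 1 (deviation 0.001%, within rounding noise).

1.0000 (no arbitrage)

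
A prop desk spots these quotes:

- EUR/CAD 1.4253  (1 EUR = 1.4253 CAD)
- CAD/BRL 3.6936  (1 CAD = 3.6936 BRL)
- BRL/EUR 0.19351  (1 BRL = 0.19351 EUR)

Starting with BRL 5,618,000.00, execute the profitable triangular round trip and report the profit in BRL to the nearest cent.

Profit: BRL 105,231.25

Profitable loop is BRL → EUR → CAD → BRL:
BRL 5,618,000.00 × 0.19351 = EUR 1,087,139.18
EUR 1,087,139.18 × 1.4253 = CAD 1,549,499.47
CAD 1,549,499.47 × 3.6936 = BRL 5,723,231.25
Profit = BRL 5,723,231.25 − BRL 5,618,000.00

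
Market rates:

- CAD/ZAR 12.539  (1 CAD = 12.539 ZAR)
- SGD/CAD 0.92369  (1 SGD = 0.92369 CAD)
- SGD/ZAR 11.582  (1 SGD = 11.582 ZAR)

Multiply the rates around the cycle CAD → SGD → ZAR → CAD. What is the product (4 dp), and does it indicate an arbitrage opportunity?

1.0000 (no arbitrage)

Around CAD → SGD → ZAR → CAD: 1 ÷ 0.92369 × 11.582 ÷ 12.539 = 0.999987
Product ≈ 1 (deviation 0.001%, within rounding noise).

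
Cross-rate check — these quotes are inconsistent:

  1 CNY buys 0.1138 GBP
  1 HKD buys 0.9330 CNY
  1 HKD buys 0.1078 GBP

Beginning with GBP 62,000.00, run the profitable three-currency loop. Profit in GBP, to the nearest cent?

Profitable loop is GBP → CNY → HKD → GBP:
GBP 62,000.00 ÷ 0.1138 = CNY 544,815.47
CNY 544,815.47 ÷ 0.9330 = HKD 583,939.41
HKD 583,939.41 × 0.1078 = GBP 62,948.67
Profit = GBP 62,948.67 − GBP 62,000.00

Profit: GBP 948.67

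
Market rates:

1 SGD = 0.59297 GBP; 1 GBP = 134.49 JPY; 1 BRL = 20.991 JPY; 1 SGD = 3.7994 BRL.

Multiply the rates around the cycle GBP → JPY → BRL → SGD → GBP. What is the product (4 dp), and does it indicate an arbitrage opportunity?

Around GBP → JPY → BRL → SGD → GBP: 1 × 134.49 ÷ 20.991 ÷ 3.7994 × 0.59297 = 0.999941
Product ≈ 1 (deviation 0.006%, within rounding noise).

0.9999 (no arbitrage)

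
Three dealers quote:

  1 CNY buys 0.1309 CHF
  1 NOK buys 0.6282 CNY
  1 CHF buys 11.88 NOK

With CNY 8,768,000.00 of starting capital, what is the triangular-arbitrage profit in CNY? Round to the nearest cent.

Profit: CNY 207,249.33

Profitable loop is CNY → NOK → CHF → CNY:
CNY 8,768,000.00 ÷ 0.6282 = NOK 13,957,338.43
NOK 13,957,338.43 ÷ 11.88 = CHF 1,174,860.14
CHF 1,174,860.14 ÷ 0.1309 = CNY 8,975,249.33
Profit = CNY 8,975,249.33 − CNY 8,768,000.00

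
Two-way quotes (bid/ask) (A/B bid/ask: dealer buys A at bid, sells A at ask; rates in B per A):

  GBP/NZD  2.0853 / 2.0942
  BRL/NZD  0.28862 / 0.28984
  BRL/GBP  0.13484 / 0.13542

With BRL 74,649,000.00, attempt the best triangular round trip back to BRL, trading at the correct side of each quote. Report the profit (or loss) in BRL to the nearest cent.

Net profit: BRL 1,322,281.44

Best loop BRL → NZD → GBP → BRL:
BRL 74,649,000.00 × 0.28862 (sell BRL at bid) = NZD 21,545,194.38
NZD 21,545,194.38 ÷ 2.0942 (buy GBP at ask) = GBP 10,288,030.93
GBP 10,288,030.93 ÷ 0.13542 (buy BRL at ask) = BRL 75,971,281.44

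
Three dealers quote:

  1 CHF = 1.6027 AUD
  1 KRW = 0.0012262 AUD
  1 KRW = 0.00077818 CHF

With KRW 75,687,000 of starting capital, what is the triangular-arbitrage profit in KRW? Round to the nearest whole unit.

Profitable loop is KRW → CHF → AUD → KRW:
KRW 75,687,000 × 0.00077818 = CHF 58,898.11
CHF 58,898.11 × 1.6027 = AUD 94,396.00
AUD 94,396.00 ÷ 0.0012262 = KRW 76,982,548
Profit = KRW 76,982,548 − KRW 75,687,000

Profit: KRW 1,295,548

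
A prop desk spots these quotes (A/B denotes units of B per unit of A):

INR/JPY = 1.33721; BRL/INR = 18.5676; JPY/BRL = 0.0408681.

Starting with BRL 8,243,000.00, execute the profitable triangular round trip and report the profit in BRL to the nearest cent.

Profitable loop is BRL → INR → JPY → BRL:
BRL 8,243,000.00 × 18.5676 = INR 153,052,726.80
INR 153,052,726.80 × 1.33721 = JPY 204,663,637
JPY 204,663,637 × 0.0408681 = BRL 8,364,213.98
Profit = BRL 8,364,213.98 − BRL 8,243,000.00

Profit: BRL 121,213.98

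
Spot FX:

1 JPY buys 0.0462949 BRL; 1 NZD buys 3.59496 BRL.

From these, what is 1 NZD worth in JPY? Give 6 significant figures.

1 NZD × 3.59496 = 3.59496 BRL
3.59496 BRL ÷ 0.0462949 = 77.6535 JPY

NZD/JPY = 77.6535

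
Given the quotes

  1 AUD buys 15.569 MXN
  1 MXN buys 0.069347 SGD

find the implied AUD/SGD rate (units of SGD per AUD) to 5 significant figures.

AUD/SGD = 1.0797

1 AUD × 15.569 = 15.569 MXN
15.569 MXN × 0.069347 = 1.07966 SGD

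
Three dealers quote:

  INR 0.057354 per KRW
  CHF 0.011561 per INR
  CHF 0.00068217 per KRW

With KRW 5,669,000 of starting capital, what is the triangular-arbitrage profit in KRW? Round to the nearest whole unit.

Profitable loop is KRW → CHF → INR → KRW:
KRW 5,669,000 × 0.00068217 = CHF 3,867.22
CHF 3,867.22 ÷ 0.011561 = INR 334,505.82
INR 334,505.82 ÷ 0.057354 = KRW 5,832,301
Profit = KRW 5,832,301 − KRW 5,669,000

Profit: KRW 163,301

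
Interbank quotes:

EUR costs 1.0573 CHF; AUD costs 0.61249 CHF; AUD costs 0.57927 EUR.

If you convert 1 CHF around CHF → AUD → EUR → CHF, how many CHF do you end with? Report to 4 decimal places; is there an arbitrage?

1.0000 (no arbitrage)

Around CHF → AUD → EUR → CHF: 1 ÷ 0.61249 × 0.57927 × 1.0573 = 0.999955
Product ≈ 1 (deviation 0.005%, within rounding noise).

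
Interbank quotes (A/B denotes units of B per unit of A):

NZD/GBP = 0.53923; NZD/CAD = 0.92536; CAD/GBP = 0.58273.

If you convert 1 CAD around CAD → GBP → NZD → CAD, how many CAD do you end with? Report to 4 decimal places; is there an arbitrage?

Around CAD → GBP → NZD → CAD: 1 × 0.58273 ÷ 0.53923 × 0.92536 = 1.000009
Product ≈ 1 (deviation 0.001%, within rounding noise).

1.0000 (no arbitrage)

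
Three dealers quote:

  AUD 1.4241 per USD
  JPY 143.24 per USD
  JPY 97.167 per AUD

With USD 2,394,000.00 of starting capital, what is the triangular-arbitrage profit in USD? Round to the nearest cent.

Profit: USD 84,159.06

Profitable loop is USD → JPY → AUD → USD:
USD 2,394,000.00 × 143.24 = JPY 342,916,560
JPY 342,916,560 ÷ 97.167 = AUD 3,529,146.32
AUD 3,529,146.32 ÷ 1.4241 = USD 2,478,159.06
Profit = USD 2,478,159.06 − USD 2,394,000.00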